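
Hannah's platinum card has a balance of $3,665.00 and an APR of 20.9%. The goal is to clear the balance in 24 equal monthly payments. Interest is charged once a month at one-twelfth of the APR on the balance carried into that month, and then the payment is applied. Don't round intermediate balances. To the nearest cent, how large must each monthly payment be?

$188.15

Monthly rate r = 20.9%/12 = 1.74167% = 0.0174167.
Level-payment amortization: P = B₀·r / (1 − (1+r)^(−n)) = 3665.00·0.0174167 / (1 − 1.01742^(−24)).
Denominator 1 − (1+r)^(−24) = 0.339264478.
P = 63.8321 / 0.339264478 ≈ 188.15.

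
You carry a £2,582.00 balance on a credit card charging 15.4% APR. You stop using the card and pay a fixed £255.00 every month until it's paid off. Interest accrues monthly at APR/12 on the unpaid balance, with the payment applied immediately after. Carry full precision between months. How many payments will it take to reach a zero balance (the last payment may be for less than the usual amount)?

11 payments

Monthly rate r = 15.4%/12 = 1.28333% = 0.0128333.
Recurrence: B ← B·(1+r) − £255.00.
Month 1: interest £33.14; balance after payment £2,360.14.
Month 2: interest £30.29; balance after payment £2,135.42.
Closed form: n = −ln(1 − rB₀/P)/ln(1+r) = −ln(0.87006)/ln(1.01283) ≈ 10.916, so the balance reaches zero during payment 11.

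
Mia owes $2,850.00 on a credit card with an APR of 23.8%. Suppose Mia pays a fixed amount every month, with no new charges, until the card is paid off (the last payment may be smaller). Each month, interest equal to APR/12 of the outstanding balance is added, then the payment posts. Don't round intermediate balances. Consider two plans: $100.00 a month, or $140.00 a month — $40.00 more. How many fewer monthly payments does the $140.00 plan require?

16 fewer payments

Monthly rate r = 23.8%/12 = 1.98333% = 0.0198333.
At $100.00/mo: n = ⌈−ln(1 − rB₀/P)/ln(1+r)⌉ = 43 payments (last $41.67); total interest = total paid − $2,850.00 = $1,391.67.
At $140.00/mo: 27 payments (last $46.47); total interest $836.47.
Payments saved = 43 − 27 = 16.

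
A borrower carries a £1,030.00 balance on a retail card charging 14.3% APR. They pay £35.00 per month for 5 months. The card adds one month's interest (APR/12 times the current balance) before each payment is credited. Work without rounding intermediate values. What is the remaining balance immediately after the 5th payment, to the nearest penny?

£913.63

Monthly rate r = 14.3%/12 = 1.19167% = 0.0119167.
Each month: B ← B·(1+r) − £35.00.
Month 1: interest £12.27; balance after payment £1,007.27.
Month 2: interest £12.00; balance after payment £984.28.
Month 3: interest £11.73; balance after payment £961.01.
Month 4: interest £11.45; balance after payment £937.46.
Month 5: interest £11.17; balance after payment £913.63.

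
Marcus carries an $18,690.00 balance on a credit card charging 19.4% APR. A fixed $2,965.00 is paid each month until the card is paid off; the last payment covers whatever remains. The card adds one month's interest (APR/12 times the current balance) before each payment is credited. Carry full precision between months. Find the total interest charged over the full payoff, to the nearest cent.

$1,186.29

Monthly rate r = 19.4%/12 = 1.61667% = 0.0161667.
Payoff takes n = ⌈−ln(1 − rB₀/P)/ln(1+r)⌉ = ⌈6.702⌉ = 7 payments; the last is $2,086.29.
Total paid = 6·$2,965.00 + $2,086.29 = $19,876.29.
Total interest = total paid − principal = $19,876.29 − $18,690.00 = $1,186.29.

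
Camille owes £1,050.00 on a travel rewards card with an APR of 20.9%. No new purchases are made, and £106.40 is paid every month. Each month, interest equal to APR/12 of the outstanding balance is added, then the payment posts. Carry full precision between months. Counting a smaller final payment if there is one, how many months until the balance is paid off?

Monthly rate r = 20.9%/12 = 1.74167% = 0.0174167.
Recurrence: B ← B·(1+r) − £106.40.
Month 1: interest £18.29; balance after payment £961.89.
Month 2: interest £16.75; balance after payment £872.24.
Closed form: n = −ln(1 − rB₀/P)/ln(1+r) = −ln(0.82812)/ln(1.01742) ≈ 10.922, so the balance reaches zero during payment 11.

11 months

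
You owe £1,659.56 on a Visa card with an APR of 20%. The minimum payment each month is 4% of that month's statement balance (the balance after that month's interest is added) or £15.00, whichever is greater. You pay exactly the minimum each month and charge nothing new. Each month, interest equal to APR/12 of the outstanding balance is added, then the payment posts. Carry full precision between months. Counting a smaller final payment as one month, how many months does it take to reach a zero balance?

94 months

Monthly rate r = 20%/12 = 1.66667% = 0.0166667.
While 4% of the post-interest balance exceeds £15.00, each month B ← (B·(1+r))·(1 − 0.04), i.e. B shrinks by the factor (1+r)·0.96 = 0.976.
This holds for months 1–62. Entering month 63 the balance is £368.03; 4% of the post-interest balance is now below £15.00, so the flat £15.00 minimum applies from here.
From month 63 a fixed £15.00 at rate r clears £368.03 in 32 more payments. Total: 62 + 32 = 94 months.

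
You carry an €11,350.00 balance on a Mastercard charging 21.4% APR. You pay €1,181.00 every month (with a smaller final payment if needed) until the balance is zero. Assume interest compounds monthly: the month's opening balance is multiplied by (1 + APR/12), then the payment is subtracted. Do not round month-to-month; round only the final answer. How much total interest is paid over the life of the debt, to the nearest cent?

Monthly rate r = 21.4%/12 = 1.78333% = 0.0178333.
Payoff takes n = ⌈−ln(1 − rB₀/P)/ln(1+r)⌉ = ⌈10.636⌉ = 11 payments; the last is €753.43.
Total paid = 10·€1,181.00 + €753.43 = €12,563.43.
Total interest = total paid − principal = €12,563.43 − €11,350.00 = €1,213.43.

€1,213.43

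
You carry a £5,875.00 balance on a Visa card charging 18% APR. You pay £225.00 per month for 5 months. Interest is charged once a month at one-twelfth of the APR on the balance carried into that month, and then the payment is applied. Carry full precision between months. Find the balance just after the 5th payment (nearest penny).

Monthly rate r = 18%/12 = 1.5% = 0.015.
Each month: B ← B·(1+r) − £225.00.
Month 1: interest £88.12; balance after payment £5,738.12.
Month 2: interest £86.07; balance after payment £5,599.20.
Month 3: interest £83.99; balance after payment £5,458.18.
Month 4: interest £81.87; balance after payment £5,315.06.
Month 5: interest £79.73; balance after payment £5,169.78.

£5,169.78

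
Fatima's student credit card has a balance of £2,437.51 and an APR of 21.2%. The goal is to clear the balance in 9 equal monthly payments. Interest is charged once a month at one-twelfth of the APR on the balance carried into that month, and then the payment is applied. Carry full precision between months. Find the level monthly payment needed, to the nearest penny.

£295.32

Monthly rate r = 21.2%/12 = 1.76667% = 0.0176667.
Level-payment amortization: P = B₀·r / (1 − (1+r)^(−n)) = 2437.51·0.0176667 / (1 − 1.01767^(−9)).
Denominator 1 − (1+r)^(−9) = 0.145818711.
P = 43.0627 / 0.145818711 ≈ 295.32.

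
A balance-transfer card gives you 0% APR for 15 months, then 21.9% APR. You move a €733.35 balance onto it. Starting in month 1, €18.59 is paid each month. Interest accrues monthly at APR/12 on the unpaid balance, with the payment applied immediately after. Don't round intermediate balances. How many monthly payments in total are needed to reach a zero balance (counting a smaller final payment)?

Promo months 1–15 at r₀ = 0%/12 = 0; months 16+ at r₁ = 21.9%/12 = 0.01825.
After month 15 (no interest yet): B = €733.35 − 15·€18.59 = €454.50.
Then at r₁ with €18.59/mo: n₂ = −ln(1 − r₁·B/P)/ln(1+r₁) ≈ 32.67 → 33 more payments.

48 payments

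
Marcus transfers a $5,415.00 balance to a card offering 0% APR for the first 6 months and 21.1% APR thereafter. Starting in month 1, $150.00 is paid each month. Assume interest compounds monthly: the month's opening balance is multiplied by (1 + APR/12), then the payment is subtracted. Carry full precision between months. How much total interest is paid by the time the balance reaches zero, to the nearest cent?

Promo months 1–6 at r₀ = 0%/12 = 0; months 7+ at r₁ = 21.1%/12 = 0.0175833.
After month 6 (no interest yet): B = $5,415.00 − 6·$150.00 = $4,515.00.
Then at r₁ with $150.00/mo: n₂ = −ln(1 − r₁·B/P)/ln(1+r₁) ≈ 43.23 → 44 more payments.
Total paid = 49·$150.00 + $34.07 = $7,384.07; interest = $7,384.07 − $5,415.00 = $1,969.07.

$1,969.07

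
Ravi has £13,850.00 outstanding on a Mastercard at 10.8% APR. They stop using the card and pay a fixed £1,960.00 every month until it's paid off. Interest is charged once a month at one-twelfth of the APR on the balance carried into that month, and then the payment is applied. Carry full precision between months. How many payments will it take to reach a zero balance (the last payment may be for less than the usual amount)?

8 payments

Monthly rate r = 10.8%/12 = 0.9% = 0.009.
Recurrence: B ← B·(1+r) − £1,960.00.
Month 1: interest £124.65; balance after payment £12,014.65.
Month 2: interest £108.13; balance after payment £10,162.78.
Closed form: n = −ln(1 − rB₀/P)/ln(1+r) = −ln(0.9364)/ln(1.009) ≈ 7.334, so the balance reaches zero during payment 8.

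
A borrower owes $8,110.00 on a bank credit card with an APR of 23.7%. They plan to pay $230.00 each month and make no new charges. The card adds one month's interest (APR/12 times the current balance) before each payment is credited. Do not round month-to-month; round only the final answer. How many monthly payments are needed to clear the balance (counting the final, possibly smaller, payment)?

Monthly rate r = 23.7%/12 = 1.975% = 0.01975.
Recurrence: B ← B·(1+r) − $230.00.
Month 1: interest $160.17; balance after payment $8,040.17.
Month 2: interest $158.79; balance after payment $7,968.97.
Closed form: n = −ln(1 − rB₀/P)/ln(1+r) = −ln(0.3036)/ln(1.01975) ≈ 60.951, so the balance reaches zero during payment 61.

61 months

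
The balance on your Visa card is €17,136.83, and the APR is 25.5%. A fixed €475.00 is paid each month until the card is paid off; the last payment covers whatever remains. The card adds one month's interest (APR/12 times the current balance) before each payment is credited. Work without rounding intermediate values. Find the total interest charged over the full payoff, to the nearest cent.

Monthly rate r = 25.5%/12 = 2.125% = 0.02125.
Payoff takes n = ⌈−ln(1 − rB₀/P)/ln(1+r)⌉ = ⌈69.205⌉ = 70 payments; the last is €98.35.
Total paid = 69·€475.00 + €98.35 = €32,873.35.
Total interest = total paid − principal = €32,873.35 − €17,136.83 = €15,736.52.

€15,736.52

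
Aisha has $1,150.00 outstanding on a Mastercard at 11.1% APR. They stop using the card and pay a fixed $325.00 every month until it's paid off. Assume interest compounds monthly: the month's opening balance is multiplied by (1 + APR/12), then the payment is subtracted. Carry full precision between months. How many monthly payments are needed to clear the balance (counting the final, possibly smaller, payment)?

Monthly rate r = 11.1%/12 = 0.925% = 0.00925.
Recurrence: B ← B·(1+r) − $325.00.
Month 1: interest $10.64; balance after payment $835.64.
Month 2: interest $7.73; balance after payment $518.37.
Month 3: interest $4.79; balance after payment $198.16.
Month 4: interest $1.83; balance after payment $0.00.

4 months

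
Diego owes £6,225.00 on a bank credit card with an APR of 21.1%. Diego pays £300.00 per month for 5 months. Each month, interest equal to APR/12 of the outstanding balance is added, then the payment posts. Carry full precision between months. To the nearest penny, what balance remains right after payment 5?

£5,238.18

Monthly rate r = 21.1%/12 = 1.75833% = 0.0175833.
Each month: B ← B·(1+r) − £300.00.
Month 1: interest £109.46; balance after payment £6,034.46.
Month 2: interest £106.11; balance after payment £5,840.56.
Month 3: interest £102.70; balance after payment £5,643.26.
Month 4: interest £99.23; balance after payment £5,442.49.
Month 5: interest £95.70; balance after payment £5,238.18.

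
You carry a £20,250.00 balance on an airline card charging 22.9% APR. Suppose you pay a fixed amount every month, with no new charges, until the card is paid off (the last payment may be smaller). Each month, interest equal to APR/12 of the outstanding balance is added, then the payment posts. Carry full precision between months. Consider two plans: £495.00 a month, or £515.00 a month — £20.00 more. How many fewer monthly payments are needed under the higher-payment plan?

7 fewer payments

Monthly rate r = 22.9%/12 = 1.90833% = 0.0190833.
At £495.00/mo: n = ⌈−ln(1 − rB₀/P)/ln(1+r)⌉ = 81 payments (last £130.51); total interest = total paid − £20,250.00 = £19,480.51.
At £515.00/mo: 74 payments (last £213.52); total interest £17,558.52.
Payments saved = 81 − 74 = 7.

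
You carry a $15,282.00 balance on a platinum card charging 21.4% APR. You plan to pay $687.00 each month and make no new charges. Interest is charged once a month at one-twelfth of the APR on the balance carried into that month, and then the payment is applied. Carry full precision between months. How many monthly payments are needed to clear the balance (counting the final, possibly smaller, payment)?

Monthly rate r = 21.4%/12 = 1.78333% = 0.0178333.
Recurrence: B ← B·(1+r) − $687.00.
Month 1: interest $272.53; balance after payment $14,867.53.
Month 2: interest $265.14; balance after payment $14,445.67.
Closed form: n = −ln(1 − rB₀/P)/ln(1+r) = −ln(0.60331)/ln(1.01783) ≈ 28.588, so the balance reaches zero during payment 29.

29 months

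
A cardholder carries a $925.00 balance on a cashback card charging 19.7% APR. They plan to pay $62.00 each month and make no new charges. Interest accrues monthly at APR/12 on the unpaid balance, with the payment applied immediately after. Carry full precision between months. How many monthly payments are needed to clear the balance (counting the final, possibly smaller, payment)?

Monthly rate r = 19.7%/12 = 1.64167% = 0.0164167.
Recurrence: B ← B·(1+r) − $62.00.
Month 1: interest $15.19; balance after payment $878.19.
Month 2: interest $14.42; balance after payment $830.60.
Closed form: n = −ln(1 − rB₀/P)/ln(1+r) = −ln(0.75507)/ln(1.01642) ≈ 17.253, so the balance reaches zero during payment 18.

18 payments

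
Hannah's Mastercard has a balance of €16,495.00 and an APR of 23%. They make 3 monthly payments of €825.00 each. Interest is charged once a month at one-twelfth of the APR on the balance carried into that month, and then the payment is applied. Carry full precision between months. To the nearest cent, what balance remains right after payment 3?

€14,939.02

Monthly rate r = 23%/12 = 1.91667% = 0.0191667.
Each month: B ← B·(1+r) − €825.00.
Month 1: interest €316.15; balance after payment €15,986.15.
Month 2: interest €306.40; balance after payment €15,467.56.
Month 3: interest €296.46; balance after payment €14,939.02.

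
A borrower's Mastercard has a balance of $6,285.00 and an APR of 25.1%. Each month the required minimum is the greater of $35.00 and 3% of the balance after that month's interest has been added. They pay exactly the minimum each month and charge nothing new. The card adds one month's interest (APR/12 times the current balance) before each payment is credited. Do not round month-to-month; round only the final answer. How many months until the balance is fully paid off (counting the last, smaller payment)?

231 months

Monthly rate r = 25.1%/12 = 2.09167% = 0.0209167.
While 3% of the post-interest balance exceeds $35.00, each month B ← (B·(1+r))·(1 − 0.03), i.e. B shrinks by the factor (1+r)·0.97 = 0.99029.
This holds for months 1–175. Entering month 176 the balance is $1,139.36; 3% of the post-interest balance is now below $35.00, so the flat $35.00 minimum applies from here.
From month 176 a fixed $35.00 at rate r clears $1,139.36 in 56 more payments. Total: 175 + 56 = 231 months.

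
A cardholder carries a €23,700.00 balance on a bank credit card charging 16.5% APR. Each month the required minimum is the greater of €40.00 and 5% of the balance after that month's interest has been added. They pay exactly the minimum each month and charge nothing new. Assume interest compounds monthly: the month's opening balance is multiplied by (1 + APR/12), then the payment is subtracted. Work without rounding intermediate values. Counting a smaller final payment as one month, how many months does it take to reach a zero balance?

114 months

Monthly rate r = 16.5%/12 = 1.375% = 0.01375.
While 5% of the post-interest balance exceeds €40.00, each month B ← (B·(1+r))·(1 − 0.05), i.e. B shrinks by the factor (1+r)·0.95 = 0.96306.
This holds for months 1–91. Entering month 92 the balance is €771.45; 5% of the post-interest balance is now below €40.00, so the flat €40.00 minimum applies from here.
From month 92 a fixed €40.00 at rate r clears €771.45 in 23 more payments. Total: 91 + 23 = 114 months.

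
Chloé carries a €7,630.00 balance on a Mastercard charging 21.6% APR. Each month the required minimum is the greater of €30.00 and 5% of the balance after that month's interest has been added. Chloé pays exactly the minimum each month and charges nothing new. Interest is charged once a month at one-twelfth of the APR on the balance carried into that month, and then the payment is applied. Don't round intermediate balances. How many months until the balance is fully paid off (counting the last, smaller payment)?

102 months

Monthly rate r = 21.6%/12 = 1.8% = 0.018.
While 5% of the post-interest balance exceeds €30.00, each month B ← (B·(1+r))·(1 − 0.05), i.e. B shrinks by the factor (1+r)·0.95 = 0.9671.
This holds for months 1–77. Entering month 78 the balance is €580.53; 5% of the post-interest balance is now below €30.00, so the flat €30.00 minimum applies from here.
From month 78 a fixed €30.00 at rate r clears €580.53 in 25 more payments. Total: 77 + 25 = 102 months.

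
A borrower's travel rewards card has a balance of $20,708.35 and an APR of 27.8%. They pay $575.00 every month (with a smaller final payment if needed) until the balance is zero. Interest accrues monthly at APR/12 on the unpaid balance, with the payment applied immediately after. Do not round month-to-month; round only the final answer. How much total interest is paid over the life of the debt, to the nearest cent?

$24,429.75

Monthly rate r = 27.8%/12 = 2.31667% = 0.0231667.
Payoff takes n = ⌈−ln(1 − rB₀/P)/ln(1+r)⌉ = ⌈78.498⌉ = 79 payments; the last is $288.10.
Total paid = 78·$575.00 + $288.10 = $45,138.10.
Total interest = total paid − principal = $45,138.10 − $20,708.35 = $24,429.75.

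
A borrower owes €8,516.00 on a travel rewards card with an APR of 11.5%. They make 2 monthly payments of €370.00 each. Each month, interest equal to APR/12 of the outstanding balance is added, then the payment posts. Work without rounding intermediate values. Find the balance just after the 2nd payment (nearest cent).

€7,936.46

Monthly rate r = 11.5%/12 = 0.958333% = 0.00958333.
Each month: B ← B·(1+r) − €370.00.
Month 1: interest €81.61; balance after payment €8,227.61.
Month 2: interest €78.85; balance after payment €7,936.46.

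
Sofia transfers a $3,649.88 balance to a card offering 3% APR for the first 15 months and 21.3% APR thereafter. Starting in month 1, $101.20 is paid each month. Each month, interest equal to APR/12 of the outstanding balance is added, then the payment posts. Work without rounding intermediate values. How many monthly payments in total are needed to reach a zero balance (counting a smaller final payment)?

Promo months 1–15 at r₀ = 3%/12 = 0.0025; months 16+ at r₁ = 21.3%/12 = 0.01775.
After month 15: iterate B ← B·(1+r₀) − $101.20 for 15 months → $2,244.32.
Then at r₁ with $101.20/mo: n₂ = −ln(1 − r₁·B/P)/ln(1+r₁) ≈ 28.43 → 29 more payments.

44 months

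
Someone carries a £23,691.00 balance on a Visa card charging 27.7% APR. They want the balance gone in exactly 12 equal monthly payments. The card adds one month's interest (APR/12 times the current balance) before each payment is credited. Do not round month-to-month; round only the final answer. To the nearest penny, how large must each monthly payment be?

Monthly rate r = 27.7%/12 = 2.30833% = 0.0230833.
Level-payment amortization: P = B₀·r / (1 − (1+r)^(−n)) = 23691.00·0.0230833 / (1 − 1.02308^(−12)).
Denominator 1 − (1+r)^(−12) = 0.239554871.
P = 546.867 / 0.239554871 ≈ 2282.85.

£2,282.85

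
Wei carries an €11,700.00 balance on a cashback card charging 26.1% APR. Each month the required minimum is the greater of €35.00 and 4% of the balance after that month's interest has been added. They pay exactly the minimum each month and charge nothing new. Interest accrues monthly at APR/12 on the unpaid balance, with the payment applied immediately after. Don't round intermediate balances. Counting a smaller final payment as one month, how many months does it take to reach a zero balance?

171 months

Monthly rate r = 26.1%/12 = 2.175% = 0.02175.
While 4% of the post-interest balance exceeds €35.00, each month B ← (B·(1+r))·(1 − 0.04), i.e. B shrinks by the factor (1+r)·0.96 = 0.98088.
This holds for months 1–136. Entering month 137 the balance is €847.12; 4% of the post-interest balance is now below €35.00, so the flat €35.00 minimum applies from here.
From month 137 a fixed €35.00 at rate r clears €847.12 in 35 more payments. Total: 136 + 35 = 171 months.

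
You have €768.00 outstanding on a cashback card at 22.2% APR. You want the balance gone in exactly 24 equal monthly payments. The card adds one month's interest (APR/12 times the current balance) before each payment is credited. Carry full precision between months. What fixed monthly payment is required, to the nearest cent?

€39.92

Monthly rate r = 22.2%/12 = 1.85% = 0.0185.
Level-payment amortization: P = B₀·r / (1 − (1+r)^(−n)) = 768.00·0.0185 / (1 − 1.0185^(−24)).
Denominator 1 − (1+r)^(−24) = 0.355926842.
P = 14.208 / 0.355926842 ≈ 39.92.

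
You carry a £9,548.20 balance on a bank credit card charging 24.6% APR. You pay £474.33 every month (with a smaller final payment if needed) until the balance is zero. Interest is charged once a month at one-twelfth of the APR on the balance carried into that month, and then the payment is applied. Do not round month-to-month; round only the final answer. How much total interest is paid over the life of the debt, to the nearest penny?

Monthly rate r = 24.6%/12 = 2.05% = 0.0205.
Payoff takes n = ⌈−ln(1 − rB₀/P)/ln(1+r)⌉ = ⌈26.224⌉ = 27 payments; the last is £107.07.
Total paid = 26·£474.33 + £107.07 = £12,439.65.
Total interest = total paid − principal = £12,439.65 − £9,548.20 = £2,891.45.

£2,891.45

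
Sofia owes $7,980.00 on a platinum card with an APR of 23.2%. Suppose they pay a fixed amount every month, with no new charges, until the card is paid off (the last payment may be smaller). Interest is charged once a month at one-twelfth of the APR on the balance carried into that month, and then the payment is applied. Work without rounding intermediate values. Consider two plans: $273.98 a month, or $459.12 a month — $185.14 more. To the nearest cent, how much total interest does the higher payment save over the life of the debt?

Monthly rate r = 23.2%/12 = 1.93333% = 0.0193333.
At $273.98/mo: n = ⌈−ln(1 − rB₀/P)/ln(1+r)⌉ = 44 payments (last $67.26); total interest = total paid − $7,980.00 = $3,868.40.
At $459.12/mo: 22 payments (last $178.45); total interest $1,839.97.
Interest saved = $3,868.40 − $1,839.97 = $2,028.43.

$2,028.43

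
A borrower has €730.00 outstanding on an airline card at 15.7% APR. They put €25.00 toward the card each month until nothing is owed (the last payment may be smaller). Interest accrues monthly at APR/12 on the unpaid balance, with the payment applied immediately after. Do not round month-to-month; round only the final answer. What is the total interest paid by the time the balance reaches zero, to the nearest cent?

Monthly rate r = 15.7%/12 = 1.30833% = 0.0130833.
Payoff takes n = ⌈−ln(1 − rB₀/P)/ln(1+r)⌉ = ⌈37.029⌉ = 38 payments; the last is €0.73.
Total paid = 37·€25.00 + €0.73 = €925.73.
Total interest = total paid − principal = €925.73 − €730.00 = €195.73.

€195.73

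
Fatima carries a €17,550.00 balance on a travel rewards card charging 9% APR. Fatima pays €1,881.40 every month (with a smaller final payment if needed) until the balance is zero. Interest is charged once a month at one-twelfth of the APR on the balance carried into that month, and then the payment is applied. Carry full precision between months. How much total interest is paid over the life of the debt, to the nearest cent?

Monthly rate r = 9%/12 = 0.75% = 0.0075.
Payoff takes n = ⌈−ln(1 − rB₀/P)/ln(1+r)⌉ = ⌈9.707⌉ = 10 payments; the last is €1,331.13.
Total paid = 9·€1,881.40 + €1,331.13 = €18,263.73.
Total interest = total paid − principal = €18,263.73 − €17,550.00 = €713.73.

€713.73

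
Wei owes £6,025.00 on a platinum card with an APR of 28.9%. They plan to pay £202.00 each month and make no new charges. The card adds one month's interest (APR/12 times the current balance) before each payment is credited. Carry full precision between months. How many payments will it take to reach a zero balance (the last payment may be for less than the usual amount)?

Monthly rate r = 28.9%/12 = 2.40833% = 0.0240833.
Recurrence: B ← B·(1+r) − £202.00.
Month 1: interest £145.10; balance after payment £5,968.10.
Month 2: interest £143.73; balance after payment £5,909.83.
Closed form: n = −ln(1 − rB₀/P)/ln(1+r) = −ln(0.28167)/ln(1.02408) ≈ 53.240, so the balance reaches zero during payment 54.

54 months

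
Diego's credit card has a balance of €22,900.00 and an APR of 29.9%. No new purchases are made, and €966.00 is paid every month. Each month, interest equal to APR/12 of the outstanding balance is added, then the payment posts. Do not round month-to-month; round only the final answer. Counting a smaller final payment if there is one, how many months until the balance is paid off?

Monthly rate r = 29.9%/12 = 2.49167% = 0.0249167.
Recurrence: B ← B·(1+r) − €966.00.
Month 1: interest €570.59; balance after payment €22,504.59.
Month 2: interest €560.74; balance after payment €22,099.33.
Closed form: n = −ln(1 − rB₀/P)/ln(1+r) = −ln(0.40933)/ln(1.02492) ≈ 36.294, so the balance reaches zero during payment 37.

37 months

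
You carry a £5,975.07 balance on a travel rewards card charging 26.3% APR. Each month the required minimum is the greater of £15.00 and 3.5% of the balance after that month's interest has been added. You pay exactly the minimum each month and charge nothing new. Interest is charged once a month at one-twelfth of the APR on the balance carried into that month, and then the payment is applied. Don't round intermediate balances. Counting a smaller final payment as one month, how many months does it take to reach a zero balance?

235 months

Monthly rate r = 26.3%/12 = 2.19167% = 0.0219167.
While 3.5% of the post-interest balance exceeds £15.00, each month B ← (B·(1+r))·(1 − 0.035), i.e. B shrinks by the factor (1+r)·0.965 = 0.98615.
This holds for months 1–191. Entering month 192 the balance is £416.31; 3.5% of the post-interest balance is now below £15.00, so the flat £15.00 minimum applies from here.
From month 192 a fixed £15.00 at rate r clears £416.31 in 44 more payments. Total: 191 + 44 = 235 months.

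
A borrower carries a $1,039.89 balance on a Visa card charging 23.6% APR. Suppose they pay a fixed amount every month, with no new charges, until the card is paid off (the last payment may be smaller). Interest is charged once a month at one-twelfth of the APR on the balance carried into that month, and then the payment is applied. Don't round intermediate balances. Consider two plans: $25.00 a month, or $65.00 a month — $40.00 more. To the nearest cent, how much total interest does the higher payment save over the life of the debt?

Monthly rate r = 23.6%/12 = 1.96667% = 0.0196667.
At $25.00/mo: n = ⌈−ln(1 − rB₀/P)/ln(1+r)⌉ = 88 payments (last $12.40); total interest = total paid − $1,039.89 = $1,147.51.
At $65.00/mo: 20 payments (last $26.06); total interest $221.17.
Interest saved = $1,147.51 − $221.17 = $926.34.

$926.34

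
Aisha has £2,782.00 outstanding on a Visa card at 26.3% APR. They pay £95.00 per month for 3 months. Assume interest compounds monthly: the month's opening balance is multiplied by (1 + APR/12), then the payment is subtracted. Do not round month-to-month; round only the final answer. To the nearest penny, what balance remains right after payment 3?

Monthly rate r = 26.3%/12 = 2.19167% = 0.0219167.
Each month: B ← B·(1+r) − £95.00.
Month 1: interest £60.97; balance after payment £2,747.97.
Month 2: interest £60.23; balance after payment £2,713.20.
Month 3: interest £59.46; balance after payment £2,677.66.

£2,677.66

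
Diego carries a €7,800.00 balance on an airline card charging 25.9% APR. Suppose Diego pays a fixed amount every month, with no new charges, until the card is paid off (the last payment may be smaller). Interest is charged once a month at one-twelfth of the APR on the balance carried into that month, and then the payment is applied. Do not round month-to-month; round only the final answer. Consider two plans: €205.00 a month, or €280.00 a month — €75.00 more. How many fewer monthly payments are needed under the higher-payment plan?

37 fewer payments

Monthly rate r = 25.9%/12 = 2.15833% = 0.0215833.
At €205.00/mo: n = ⌈−ln(1 − rB₀/P)/ln(1+r)⌉ = 81 payments (last €128.19); total interest = total paid − €7,800.00 = €8,728.19.
At €280.00/mo: 44 payments (last €16.04); total interest €4,256.04.
Payments saved = 81 − 44 = 37.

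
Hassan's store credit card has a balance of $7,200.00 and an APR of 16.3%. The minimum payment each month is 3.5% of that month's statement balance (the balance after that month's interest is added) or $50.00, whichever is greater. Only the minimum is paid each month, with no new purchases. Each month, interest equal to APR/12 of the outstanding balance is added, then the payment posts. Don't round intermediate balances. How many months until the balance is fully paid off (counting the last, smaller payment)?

110 months

Monthly rate r = 16.3%/12 = 1.35833% = 0.0135833.
While 3.5% of the post-interest balance exceeds $50.00, each month B ← (B·(1+r))·(1 − 0.035), i.e. B shrinks by the factor (1+r)·0.965 = 0.97811.
This holds for months 1–74. Entering month 75 the balance is $1,399.44; 3.5% of the post-interest balance is now below $50.00, so the flat $50.00 minimum applies from here.
From month 75 a fixed $50.00 at rate r clears $1,399.44 in 36 more payments. Total: 74 + 36 = 110 months.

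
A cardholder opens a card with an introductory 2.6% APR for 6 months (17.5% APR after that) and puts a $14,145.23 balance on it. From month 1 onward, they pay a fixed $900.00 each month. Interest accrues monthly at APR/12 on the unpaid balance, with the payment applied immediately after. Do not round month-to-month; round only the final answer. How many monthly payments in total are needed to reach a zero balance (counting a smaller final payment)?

17 months

Promo months 1–6 at r₀ = 2.6%/12 = 0.00216667; months 7+ at r₁ = 17.5%/12 = 0.0145833.
After month 6: iterate B ← B·(1+r₀) − $900.00 for 6 months → $8,900.78.
Then at r₁ with $900.00/mo: n₂ = −ln(1 − r₁·B/P)/ln(1+r₁) ≈ 10.76 → 11 more payments.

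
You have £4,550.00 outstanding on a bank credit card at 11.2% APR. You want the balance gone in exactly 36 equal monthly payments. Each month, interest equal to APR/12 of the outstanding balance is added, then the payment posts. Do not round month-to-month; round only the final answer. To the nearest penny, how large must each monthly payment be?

Monthly rate r = 11.2%/12 = 0.933333% = 0.00933333.
Level-payment amortization: P = B₀·r / (1 − (1+r)^(−n)) = 4550.00·0.00933333 / (1 − 1.00933^(−36)).
Denominator 1 − (1+r)^(−36) = 0.284262421.
P = 42.4667 / 0.284262421 ≈ 149.39.

£149.39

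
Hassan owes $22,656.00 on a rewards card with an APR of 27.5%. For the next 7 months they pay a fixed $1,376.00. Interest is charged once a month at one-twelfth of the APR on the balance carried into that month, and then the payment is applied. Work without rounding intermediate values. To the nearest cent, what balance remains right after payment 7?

$16,229.95

Monthly rate r = 27.5%/12 = 2.29167% = 0.0229167.
Each month: B ← B·(1+r) − $1,376.00.
Month 1: interest $519.20; balance after payment $21,799.20.
Month 2: interest $499.56; balance after payment $20,922.76.
Month 3: interest $479.48; balance after payment $20,026.25.
Month 4: interest $458.93; balance after payment $19,109.18.
Month 5: interest $437.92; balance after payment $18,171.10.
Month 6: interest $416.42; balance after payment $17,211.52.
Month 7: interest $394.43; balance after payment $16,229.95.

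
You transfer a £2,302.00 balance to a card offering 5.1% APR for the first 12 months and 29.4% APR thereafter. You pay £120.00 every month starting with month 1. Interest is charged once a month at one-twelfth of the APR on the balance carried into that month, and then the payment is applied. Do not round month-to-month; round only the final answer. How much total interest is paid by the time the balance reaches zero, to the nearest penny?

Promo months 1–12 at r₀ = 5.1%/12 = 0.00425; months 13+ at r₁ = 29.4%/12 = 0.0245.
After month 12: iterate B ← B·(1+r₀) − £120.00 for 12 months → £948.04.
Then at r₁ with £120.00/mo: n₂ = −ln(1 − r₁·B/P)/ln(1+r₁) ≈ 8.89 → 9 more payments.
Total paid = 20·£120.00 + £106.67 = £2,506.67; interest = £2,506.67 − £2,302.00 = £204.67.

£204.67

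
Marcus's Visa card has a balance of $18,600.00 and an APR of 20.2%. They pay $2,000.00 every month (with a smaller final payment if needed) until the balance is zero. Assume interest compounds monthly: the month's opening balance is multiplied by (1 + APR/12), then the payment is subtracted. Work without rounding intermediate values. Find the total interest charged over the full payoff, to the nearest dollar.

Monthly rate r = 20.2%/12 = 1.68333% = 0.0168333.
Payoff takes n = ⌈−ln(1 − rB₀/P)/ln(1+r)⌉ = ⌈10.199⌉ = 11 payments; the last is $400.72.
Total paid = 10·$2,000.00 + $400.72 = $20,400.72.
Total interest = total paid − principal = $20,400.72 − $18,600.00 = $1,800.72.

$1,801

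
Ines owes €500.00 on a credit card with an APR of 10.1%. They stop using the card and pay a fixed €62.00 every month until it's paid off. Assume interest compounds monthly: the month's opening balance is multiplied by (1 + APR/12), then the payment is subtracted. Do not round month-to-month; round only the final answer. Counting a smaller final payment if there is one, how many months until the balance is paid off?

Monthly rate r = 10.1%/12 = 0.841667% = 0.00841667.
Recurrence: B ← B·(1+r) − €62.00.
Month 1: interest €4.21; balance after payment €442.21.
Month 2: interest €3.72; balance after payment €383.93.
Closed form: n = −ln(1 − rB₀/P)/ln(1+r) = −ln(0.93212)/ln(1.00842) ≈ 8.386, so the balance reaches zero during payment 9.

9 months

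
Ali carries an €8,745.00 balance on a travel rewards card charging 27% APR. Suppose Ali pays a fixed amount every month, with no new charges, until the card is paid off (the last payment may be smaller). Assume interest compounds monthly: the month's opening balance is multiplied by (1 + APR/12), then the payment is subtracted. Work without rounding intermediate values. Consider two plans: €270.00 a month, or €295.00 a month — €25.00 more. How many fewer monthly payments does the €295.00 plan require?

9 fewer payments

Monthly rate r = 27%/12 = 2.25% = 0.0225.
At €270.00/mo: n = ⌈−ln(1 − rB₀/P)/ln(1+r)⌉ = 59 payments (last €172.75); total interest = total paid − €8,745.00 = €7,087.75.
At €295.00/mo: 50 payments (last €124.20); total interest €5,834.20.
Payments saved = 59 − 50 = 9.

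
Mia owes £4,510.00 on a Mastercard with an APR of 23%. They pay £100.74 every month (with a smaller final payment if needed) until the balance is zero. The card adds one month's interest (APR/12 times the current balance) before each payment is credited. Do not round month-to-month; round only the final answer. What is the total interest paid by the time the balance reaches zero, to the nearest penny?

Monthly rate r = 23%/12 = 1.91667% = 0.0191667.
Payoff takes n = ⌈−ln(1 − rB₀/P)/ln(1+r)⌉ = ⌈102.837⌉ = 103 payments; the last is £84.50.
Total paid = 102·£100.74 + £84.50 = £10,359.98.
Total interest = total paid − principal = £10,359.98 − £4,510.00 = £5,849.98.

£5,849.98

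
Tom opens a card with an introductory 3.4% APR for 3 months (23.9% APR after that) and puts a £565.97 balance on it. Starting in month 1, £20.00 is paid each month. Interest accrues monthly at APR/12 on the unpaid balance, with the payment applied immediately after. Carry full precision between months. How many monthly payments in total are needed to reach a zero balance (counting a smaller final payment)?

Promo months 1–3 at r₀ = 3.4%/12 = 0.00283333; months 4+ at r₁ = 23.9%/12 = 0.0199167.
After month 3: iterate B ← B·(1+r₀) − £20.00 for 3 months → £510.62.
Then at r₁ with £20.00/mo: n₂ = −ln(1 − r₁·B/P)/ln(1+r₁) ≈ 36.02 → 37 more payments.

40 payments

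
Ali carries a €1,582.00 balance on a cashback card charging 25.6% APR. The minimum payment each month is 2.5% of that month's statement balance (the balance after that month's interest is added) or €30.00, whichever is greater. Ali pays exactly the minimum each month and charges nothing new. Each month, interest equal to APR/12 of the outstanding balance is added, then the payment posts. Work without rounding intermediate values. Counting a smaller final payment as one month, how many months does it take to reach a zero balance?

157 months

Monthly rate r = 25.6%/12 = 2.13333% = 0.0213333.
While 2.5% of the post-interest balance exceeds €30.00, each month B ← (B·(1+r))·(1 − 0.025), i.e. B shrinks by the factor (1+r)·0.975 = 0.9958.
This holds for months 1–71. Entering month 72 the balance is €1,173.35; 2.5% of the post-interest balance is now below €30.00, so the flat €30.00 minimum applies from here.
From month 72 a fixed €30.00 at rate r clears €1,173.35 in 86 more payments. Total: 71 + 86 = 157 months.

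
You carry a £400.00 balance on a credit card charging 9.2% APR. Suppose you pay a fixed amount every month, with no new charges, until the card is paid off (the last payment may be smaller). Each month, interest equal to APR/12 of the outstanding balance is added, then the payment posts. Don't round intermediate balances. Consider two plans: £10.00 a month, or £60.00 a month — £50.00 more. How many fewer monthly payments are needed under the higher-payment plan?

41 fewer payments

Monthly rate r = 9.2%/12 = 0.766667% = 0.00766667.
At £10.00/mo: n = ⌈−ln(1 − rB₀/P)/ln(1+r)⌉ = 48 payments (last £9.54); total interest = total paid − £400.00 = £79.54.
At £60.00/mo: 7 payments (last £52.18); total interest £12.18.
Payments saved = 48 − 7 = 41.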